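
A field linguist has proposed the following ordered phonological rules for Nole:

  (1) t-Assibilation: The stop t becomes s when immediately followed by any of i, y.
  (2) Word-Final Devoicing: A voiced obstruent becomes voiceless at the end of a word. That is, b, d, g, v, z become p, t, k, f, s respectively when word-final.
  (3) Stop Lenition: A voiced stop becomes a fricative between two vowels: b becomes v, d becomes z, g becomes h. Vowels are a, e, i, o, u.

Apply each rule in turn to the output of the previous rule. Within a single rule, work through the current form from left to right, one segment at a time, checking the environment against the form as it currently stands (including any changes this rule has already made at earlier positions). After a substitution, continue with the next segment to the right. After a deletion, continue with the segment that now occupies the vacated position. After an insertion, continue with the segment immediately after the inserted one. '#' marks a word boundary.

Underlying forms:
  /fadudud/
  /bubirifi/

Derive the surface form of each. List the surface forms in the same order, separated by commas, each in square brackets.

/fadudud/:
  (1) t-Assibilation: no change — [fadudud]
  (2) Word-Final Devoicing: [fadudud] → [fadudut]
  (3) Stop Lenition: [fadudut] → [fazuzut]
/bubirifi/:
  (1) t-Assibilation: no change — [bubirifi]
  (2) Word-Final Devoicing: no change — [bubirifi]
  (3) Stop Lenition: [bubirifi] → [buvirifi]

[fazuzut], [buvirifi]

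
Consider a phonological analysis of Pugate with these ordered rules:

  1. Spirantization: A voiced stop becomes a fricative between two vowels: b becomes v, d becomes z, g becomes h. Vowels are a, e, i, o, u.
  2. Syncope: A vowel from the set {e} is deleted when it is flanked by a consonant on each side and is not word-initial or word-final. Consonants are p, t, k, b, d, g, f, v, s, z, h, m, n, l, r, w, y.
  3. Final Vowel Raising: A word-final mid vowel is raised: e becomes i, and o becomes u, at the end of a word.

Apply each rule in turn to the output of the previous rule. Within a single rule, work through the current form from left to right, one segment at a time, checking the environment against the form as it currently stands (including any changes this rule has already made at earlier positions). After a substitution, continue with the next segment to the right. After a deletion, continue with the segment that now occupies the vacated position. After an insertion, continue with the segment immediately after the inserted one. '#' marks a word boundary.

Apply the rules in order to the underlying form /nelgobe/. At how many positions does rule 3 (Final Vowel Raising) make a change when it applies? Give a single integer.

1

1 Spirantization: [nelgobe] → [nelgove]
2 Syncope: [nelgove] → [nlgove]
3 Final Vowel Raising: [nlgove] → [nlgovi]
Rule 3 changed 1 position(s).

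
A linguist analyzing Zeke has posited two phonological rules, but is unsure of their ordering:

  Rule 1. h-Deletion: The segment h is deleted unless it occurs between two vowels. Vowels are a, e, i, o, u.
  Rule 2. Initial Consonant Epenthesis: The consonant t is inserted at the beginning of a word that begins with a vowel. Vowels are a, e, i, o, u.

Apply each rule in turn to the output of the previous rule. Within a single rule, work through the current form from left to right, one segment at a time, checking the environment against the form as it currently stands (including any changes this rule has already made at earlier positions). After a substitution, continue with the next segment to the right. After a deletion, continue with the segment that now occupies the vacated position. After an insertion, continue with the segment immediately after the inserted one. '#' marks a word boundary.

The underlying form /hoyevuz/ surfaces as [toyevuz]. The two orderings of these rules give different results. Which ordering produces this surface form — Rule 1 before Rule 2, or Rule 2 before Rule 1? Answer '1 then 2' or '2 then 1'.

Order 1 then 2:
  1 h-Deletion: [hoyevuz] → [oyevuz]
  2 Initial Consonant Epenthesis: [oyevuz] → [toyevuz]
  result: [toyevuz]
Order 2 then 1:
  2 Initial Consonant Epenthesis: no change — [hoyevuz]
  1 h-Deletion: [hoyevuz] → [oyevuz]
  result: [oyevuz]

1 then 2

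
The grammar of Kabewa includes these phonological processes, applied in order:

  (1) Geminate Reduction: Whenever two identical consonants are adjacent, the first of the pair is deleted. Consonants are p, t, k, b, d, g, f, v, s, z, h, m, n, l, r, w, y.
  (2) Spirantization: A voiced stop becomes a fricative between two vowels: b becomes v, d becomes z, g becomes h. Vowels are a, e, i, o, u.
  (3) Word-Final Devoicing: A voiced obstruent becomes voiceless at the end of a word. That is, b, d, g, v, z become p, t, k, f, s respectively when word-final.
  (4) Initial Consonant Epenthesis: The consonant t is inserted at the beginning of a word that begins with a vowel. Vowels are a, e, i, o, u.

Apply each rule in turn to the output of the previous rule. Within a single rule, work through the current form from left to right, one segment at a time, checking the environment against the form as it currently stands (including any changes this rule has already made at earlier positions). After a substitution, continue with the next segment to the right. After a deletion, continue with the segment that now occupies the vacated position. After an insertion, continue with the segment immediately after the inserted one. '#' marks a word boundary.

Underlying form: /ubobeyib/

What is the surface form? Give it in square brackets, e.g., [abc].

(1) Geminate Reduction: no change — [ubobeyib]
(2) Spirantization: [ubobeyib] → [uvoveyib]
(3) Word-Final Devoicing: [uvoveyib] → [uvoveyip]
(4) Initial Consonant Epenthesis: [uvoveyip] → [tuvoveyip]

[tuvoveyip]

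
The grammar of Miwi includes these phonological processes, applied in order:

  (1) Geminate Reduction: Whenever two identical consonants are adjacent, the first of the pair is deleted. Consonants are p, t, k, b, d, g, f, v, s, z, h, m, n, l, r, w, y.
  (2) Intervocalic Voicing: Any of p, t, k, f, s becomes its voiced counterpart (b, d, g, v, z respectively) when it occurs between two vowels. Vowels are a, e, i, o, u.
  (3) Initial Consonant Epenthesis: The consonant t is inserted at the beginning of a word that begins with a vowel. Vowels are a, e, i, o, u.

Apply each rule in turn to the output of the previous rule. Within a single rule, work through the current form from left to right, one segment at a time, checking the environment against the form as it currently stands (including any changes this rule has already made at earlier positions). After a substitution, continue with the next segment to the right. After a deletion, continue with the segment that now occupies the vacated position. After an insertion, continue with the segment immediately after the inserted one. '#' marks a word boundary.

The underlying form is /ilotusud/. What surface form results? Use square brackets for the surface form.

[tiloduzud]

(1) Geminate Reduction: no change — [ilotusud]
(2) Intervocalic Voicing: [ilotusud] → [iloduzud]
(3) Initial Consonant Epenthesis: [iloduzud] → [tiloduzud]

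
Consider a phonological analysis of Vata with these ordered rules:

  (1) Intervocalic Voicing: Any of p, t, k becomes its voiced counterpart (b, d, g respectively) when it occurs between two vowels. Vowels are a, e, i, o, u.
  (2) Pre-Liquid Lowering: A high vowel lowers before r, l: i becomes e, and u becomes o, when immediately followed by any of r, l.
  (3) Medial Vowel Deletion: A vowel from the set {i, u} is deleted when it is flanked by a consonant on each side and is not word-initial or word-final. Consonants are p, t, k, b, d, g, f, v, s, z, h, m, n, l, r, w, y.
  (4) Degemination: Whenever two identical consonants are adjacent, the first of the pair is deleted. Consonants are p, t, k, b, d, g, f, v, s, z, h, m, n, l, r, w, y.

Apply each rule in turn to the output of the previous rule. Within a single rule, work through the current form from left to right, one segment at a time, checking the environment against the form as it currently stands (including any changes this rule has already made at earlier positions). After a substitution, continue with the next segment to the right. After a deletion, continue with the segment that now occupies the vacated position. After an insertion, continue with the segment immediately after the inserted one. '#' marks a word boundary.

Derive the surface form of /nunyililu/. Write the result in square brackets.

[nyelelu]

(1) Intervocalic Voicing: no change — [nunyililu]
(2) Pre-Liquid Lowering: [nunyililu] → [nunyelelu]
(3) Medial Vowel Deletion: [nunyelelu] → [nnyelelu]
(4) Degemination: [nnyelelu] → [nyelelu]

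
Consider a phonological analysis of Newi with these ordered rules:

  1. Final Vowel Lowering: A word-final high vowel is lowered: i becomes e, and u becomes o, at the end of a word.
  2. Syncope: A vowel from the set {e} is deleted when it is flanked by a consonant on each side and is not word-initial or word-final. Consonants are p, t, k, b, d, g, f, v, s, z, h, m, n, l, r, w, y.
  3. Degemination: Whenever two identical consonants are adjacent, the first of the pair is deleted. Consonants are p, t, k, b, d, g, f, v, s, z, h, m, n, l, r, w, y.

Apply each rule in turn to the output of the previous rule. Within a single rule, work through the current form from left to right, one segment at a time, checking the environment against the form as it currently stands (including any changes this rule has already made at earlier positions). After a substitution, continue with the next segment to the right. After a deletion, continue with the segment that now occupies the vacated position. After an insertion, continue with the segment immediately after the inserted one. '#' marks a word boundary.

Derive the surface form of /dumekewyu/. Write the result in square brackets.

1 Final Vowel Lowering: [dumekewyu] → [dumekewyo]
2 Syncope: [dumekewyo] → [dumkwyo]
3 Degemination: no change — [dumkwyo]

[dumkwyo]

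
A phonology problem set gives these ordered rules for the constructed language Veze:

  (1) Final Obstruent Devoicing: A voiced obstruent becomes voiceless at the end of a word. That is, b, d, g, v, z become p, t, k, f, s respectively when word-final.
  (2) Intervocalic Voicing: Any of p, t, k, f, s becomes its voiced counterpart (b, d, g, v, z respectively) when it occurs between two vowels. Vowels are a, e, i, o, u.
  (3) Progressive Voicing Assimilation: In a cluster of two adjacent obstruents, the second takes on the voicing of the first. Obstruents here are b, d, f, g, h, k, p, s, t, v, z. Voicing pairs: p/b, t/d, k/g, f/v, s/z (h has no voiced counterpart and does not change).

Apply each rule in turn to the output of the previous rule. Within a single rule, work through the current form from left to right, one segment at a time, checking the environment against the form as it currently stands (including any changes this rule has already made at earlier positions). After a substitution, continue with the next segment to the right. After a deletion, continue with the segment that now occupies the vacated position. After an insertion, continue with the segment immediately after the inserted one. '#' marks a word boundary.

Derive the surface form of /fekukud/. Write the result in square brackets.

[fegugut]

(1) Final Obstruent Devoicing: [fekukud] → [fekukut]
(2) Intervocalic Voicing: [fekukut] → [fegugut]
(3) Progressive Voicing Assimilation: no change — [fegugut]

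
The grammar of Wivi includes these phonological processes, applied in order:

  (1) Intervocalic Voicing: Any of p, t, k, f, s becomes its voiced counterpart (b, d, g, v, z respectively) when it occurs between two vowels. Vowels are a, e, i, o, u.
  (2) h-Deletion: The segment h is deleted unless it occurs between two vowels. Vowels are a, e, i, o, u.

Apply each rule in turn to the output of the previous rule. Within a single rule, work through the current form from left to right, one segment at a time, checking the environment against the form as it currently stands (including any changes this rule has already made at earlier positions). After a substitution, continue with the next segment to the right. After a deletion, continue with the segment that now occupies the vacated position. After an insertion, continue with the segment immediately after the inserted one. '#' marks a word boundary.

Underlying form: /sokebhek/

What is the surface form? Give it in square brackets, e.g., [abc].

[sogebek]

(1) Intervocalic Voicing: [sokebhek] → [sogebhek]
(2) h-Deletion: [sogebhek] → [sogebek]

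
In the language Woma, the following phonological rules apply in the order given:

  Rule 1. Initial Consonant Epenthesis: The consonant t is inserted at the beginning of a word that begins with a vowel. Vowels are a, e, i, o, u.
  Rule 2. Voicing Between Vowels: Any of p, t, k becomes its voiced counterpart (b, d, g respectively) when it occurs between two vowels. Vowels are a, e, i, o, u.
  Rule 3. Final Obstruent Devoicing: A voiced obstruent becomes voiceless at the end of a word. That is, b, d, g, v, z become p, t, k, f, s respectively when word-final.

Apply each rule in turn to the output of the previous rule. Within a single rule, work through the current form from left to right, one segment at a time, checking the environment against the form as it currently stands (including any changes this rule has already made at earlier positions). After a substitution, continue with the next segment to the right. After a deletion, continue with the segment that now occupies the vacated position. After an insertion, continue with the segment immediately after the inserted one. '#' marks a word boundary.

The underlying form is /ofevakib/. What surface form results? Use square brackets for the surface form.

Rule 1 Initial Consonant Epenthesis: [ofevakib] → [tofevakib]
Rule 2 Voicing Between Vowels: [tofevakib] → [tofevagib]
Rule 3 Final Obstruent Devoicing: [tofevagib] → [tofevagip]

[tofevagip]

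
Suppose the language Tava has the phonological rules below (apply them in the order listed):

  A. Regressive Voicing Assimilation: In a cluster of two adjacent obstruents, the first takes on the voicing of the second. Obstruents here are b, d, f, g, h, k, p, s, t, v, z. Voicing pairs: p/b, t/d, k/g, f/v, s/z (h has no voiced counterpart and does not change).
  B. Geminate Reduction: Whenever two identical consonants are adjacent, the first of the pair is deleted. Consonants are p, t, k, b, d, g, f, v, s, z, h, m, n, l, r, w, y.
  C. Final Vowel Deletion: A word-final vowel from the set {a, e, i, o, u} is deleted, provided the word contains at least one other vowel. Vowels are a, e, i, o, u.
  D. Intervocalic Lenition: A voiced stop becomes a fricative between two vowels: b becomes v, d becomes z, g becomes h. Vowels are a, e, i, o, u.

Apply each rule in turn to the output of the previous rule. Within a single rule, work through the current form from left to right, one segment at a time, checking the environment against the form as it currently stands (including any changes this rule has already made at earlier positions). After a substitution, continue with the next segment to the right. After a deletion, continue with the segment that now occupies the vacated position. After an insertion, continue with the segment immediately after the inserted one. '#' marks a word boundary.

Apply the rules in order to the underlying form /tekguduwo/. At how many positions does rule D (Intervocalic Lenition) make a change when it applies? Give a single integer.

2

A Regressive Voicing Assimilation: [tekguduwo] → [tegguduwo]
B Geminate Reduction: [tegguduwo] → [teguduwo]
C Final Vowel Deletion: [teguduwo] → [teguduw]
D Intervocalic Lenition: [teguduw] → [tehuzuw]
Rule D changed 2 position(s).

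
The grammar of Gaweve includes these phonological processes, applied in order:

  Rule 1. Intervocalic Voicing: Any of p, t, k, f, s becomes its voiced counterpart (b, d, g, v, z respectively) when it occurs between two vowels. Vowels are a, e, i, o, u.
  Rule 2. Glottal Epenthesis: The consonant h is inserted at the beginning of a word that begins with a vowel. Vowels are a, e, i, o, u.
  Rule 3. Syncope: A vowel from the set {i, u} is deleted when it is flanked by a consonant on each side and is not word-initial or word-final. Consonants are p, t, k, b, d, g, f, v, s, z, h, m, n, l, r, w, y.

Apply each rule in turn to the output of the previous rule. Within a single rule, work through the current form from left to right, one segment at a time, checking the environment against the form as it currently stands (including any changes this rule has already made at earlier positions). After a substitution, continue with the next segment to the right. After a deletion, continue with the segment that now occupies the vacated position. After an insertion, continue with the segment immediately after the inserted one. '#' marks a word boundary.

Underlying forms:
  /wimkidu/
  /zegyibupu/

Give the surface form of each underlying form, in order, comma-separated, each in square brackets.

/wimkidu/:
  Rule 1 Intervocalic Voicing: no change — [wimkidu]
  Rule 2 Glottal Epenthesis: no change — [wimkidu]
  Rule 3 Syncope: [wimkidu] → [wmkdu]
/zegyibupu/:
  Rule 1 Intervocalic Voicing: [zegyibupu] → [zegyibubu]
  Rule 2 Glottal Epenthesis: no change — [zegyibubu]
  Rule 3 Syncope: [zegyibubu] → [zegybbu]

[wmkdu], [zegybbu]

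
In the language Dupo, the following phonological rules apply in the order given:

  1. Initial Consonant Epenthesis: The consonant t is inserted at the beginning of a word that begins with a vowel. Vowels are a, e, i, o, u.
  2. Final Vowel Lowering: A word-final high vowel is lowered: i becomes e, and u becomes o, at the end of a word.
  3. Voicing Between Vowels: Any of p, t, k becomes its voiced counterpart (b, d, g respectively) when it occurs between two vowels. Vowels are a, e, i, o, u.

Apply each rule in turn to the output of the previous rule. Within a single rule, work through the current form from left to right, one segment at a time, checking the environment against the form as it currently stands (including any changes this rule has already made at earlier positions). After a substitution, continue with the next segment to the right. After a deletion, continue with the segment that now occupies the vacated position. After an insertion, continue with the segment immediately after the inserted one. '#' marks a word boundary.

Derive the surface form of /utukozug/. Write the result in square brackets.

[tudugozug]

1 Initial Consonant Epenthesis: [utukozug] → [tutukozug]
2 Final Vowel Lowering: no change — [tutukozug]
3 Voicing Between Vowels: [tutukozug] → [tudugozug]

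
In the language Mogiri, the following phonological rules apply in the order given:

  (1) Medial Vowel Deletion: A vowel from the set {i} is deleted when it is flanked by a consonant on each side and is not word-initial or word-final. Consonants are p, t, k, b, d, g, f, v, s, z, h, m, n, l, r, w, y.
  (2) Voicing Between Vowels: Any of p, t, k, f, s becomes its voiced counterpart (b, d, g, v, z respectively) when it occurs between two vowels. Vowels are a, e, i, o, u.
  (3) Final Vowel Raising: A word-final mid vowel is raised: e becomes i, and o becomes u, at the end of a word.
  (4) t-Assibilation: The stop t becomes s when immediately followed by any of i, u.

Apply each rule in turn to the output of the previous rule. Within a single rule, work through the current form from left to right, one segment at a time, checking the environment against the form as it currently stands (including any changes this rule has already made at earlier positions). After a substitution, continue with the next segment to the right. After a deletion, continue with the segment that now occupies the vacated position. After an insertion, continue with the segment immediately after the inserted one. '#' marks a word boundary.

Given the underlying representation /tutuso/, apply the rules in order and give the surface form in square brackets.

[suduzu]

(1) Medial Vowel Deletion: no change — [tutuso]
(2) Voicing Between Vowels: [tutuso] → [tuduzo]
(3) Final Vowel Raising: [tuduzo] → [tuduzu]
(4) t-Assibilation: [tuduzu] → [suduzu]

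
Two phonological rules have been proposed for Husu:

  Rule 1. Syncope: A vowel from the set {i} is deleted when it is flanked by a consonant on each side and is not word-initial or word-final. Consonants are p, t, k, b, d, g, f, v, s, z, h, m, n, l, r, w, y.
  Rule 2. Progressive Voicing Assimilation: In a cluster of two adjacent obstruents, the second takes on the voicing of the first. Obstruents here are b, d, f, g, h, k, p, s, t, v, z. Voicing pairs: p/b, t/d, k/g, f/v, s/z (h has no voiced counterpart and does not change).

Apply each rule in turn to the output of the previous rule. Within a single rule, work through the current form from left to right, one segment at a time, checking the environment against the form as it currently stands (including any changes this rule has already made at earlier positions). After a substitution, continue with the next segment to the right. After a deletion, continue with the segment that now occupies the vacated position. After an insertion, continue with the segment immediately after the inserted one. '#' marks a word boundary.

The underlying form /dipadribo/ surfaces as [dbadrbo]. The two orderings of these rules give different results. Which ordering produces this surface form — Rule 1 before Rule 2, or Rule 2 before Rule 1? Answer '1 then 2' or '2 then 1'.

Order 1 then 2:
  1 Syncope: [dipadribo] → [dpadrbo]
  2 Progressive Voicing Assimilation: [dpadrbo] → [dbadrbo]
  result: [dbadrbo]
Order 2 then 1:
  2 Progressive Voicing Assimilation: no change — [dipadribo]
  1 Syncope: [dipadribo] → [dpadrbo]
  result: [dpadrbo]

1 then 2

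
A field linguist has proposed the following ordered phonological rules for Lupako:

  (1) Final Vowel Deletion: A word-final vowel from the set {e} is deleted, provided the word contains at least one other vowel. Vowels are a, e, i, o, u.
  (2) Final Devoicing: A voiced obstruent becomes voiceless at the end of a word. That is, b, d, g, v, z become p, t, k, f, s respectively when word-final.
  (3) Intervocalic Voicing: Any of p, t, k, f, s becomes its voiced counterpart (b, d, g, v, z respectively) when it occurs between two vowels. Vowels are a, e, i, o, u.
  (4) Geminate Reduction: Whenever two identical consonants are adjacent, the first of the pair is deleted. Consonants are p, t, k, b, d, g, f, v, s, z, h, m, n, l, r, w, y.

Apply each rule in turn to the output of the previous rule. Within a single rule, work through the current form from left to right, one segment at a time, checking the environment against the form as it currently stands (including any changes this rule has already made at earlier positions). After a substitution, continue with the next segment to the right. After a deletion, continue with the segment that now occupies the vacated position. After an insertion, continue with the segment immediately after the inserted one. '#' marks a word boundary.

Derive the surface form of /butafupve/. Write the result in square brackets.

(1) Final Vowel Deletion: [butafupve] → [butafupv]
(2) Final Devoicing: [butafupv] → [butafupf]
(3) Intervocalic Voicing: [butafupf] → [budavupf]
(4) Geminate Reduction: no change — [budavupf]

[budavupf]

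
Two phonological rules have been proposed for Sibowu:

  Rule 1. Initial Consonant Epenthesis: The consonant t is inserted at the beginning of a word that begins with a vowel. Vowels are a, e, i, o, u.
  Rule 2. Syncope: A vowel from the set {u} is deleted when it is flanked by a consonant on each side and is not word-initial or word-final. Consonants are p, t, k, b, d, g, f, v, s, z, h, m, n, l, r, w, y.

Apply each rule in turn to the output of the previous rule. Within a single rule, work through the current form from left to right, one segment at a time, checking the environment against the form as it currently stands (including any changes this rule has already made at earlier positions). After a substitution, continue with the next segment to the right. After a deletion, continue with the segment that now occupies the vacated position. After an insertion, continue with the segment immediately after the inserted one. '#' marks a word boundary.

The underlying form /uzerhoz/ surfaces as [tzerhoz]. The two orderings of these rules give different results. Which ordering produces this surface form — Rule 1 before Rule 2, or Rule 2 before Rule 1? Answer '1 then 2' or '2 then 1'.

Order 1 then 2:
  1 Initial Consonant Epenthesis: [uzerhoz] → [tuzerhoz]
  2 Syncope: [tuzerhoz] → [tzerhoz]
  result: [tzerhoz]
Order 2 then 1:
  2 Syncope: no change — [uzerhoz]
  1 Initial Consonant Epenthesis: [uzerhoz] → [tuzerhoz]
  result: [tuzerhoz]

1 then 2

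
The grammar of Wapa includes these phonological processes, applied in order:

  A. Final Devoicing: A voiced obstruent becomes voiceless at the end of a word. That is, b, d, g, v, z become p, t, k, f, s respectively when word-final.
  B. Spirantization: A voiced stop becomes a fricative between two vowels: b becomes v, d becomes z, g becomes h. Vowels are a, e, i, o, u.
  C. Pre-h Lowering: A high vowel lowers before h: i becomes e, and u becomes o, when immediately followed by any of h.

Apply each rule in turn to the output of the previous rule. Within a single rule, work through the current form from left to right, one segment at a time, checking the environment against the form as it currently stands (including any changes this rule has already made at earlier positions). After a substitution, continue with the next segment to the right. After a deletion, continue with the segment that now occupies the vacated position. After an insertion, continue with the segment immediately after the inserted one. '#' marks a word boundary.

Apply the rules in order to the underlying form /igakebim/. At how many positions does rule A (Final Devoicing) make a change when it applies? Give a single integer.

A Final Devoicing: no change — [igakebim]
B Spirantization: [igakebim] → [ihakevim]
C Pre-h Lowering: [ihakevim] → [ehakevim]
Rule A changed 0 position(s).

0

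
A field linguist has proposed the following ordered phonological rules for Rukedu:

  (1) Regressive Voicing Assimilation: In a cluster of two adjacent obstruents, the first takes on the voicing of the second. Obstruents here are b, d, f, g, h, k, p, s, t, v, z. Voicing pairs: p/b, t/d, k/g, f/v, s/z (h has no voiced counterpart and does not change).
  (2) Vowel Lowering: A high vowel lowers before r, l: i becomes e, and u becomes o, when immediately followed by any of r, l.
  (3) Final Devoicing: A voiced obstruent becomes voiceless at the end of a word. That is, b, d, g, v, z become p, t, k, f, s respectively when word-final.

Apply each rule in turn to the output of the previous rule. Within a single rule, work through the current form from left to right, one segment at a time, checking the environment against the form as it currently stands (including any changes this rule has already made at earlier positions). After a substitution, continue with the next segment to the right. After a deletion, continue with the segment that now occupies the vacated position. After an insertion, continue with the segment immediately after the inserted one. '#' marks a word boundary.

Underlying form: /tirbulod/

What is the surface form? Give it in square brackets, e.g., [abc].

[terbolot]

(1) Regressive Voicing Assimilation: no change — [tirbulod]
(2) Vowel Lowering: [tirbulod] → [terbolod]
(3) Final Devoicing: [terbolod] → [terbolot]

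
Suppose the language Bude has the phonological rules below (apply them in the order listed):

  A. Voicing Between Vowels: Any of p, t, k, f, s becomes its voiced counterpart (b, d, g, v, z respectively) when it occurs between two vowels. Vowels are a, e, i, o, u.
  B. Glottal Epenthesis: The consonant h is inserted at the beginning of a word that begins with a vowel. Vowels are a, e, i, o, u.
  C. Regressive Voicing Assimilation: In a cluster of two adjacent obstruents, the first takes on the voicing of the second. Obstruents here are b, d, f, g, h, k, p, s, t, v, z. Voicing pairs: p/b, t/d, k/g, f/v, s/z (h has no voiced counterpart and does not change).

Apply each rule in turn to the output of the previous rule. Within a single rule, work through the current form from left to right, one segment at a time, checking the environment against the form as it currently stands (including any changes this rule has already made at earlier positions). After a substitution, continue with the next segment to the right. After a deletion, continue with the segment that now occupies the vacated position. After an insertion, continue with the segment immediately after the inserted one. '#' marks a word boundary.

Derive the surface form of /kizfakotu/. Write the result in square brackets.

[kisfagodu]

A Voicing Between Vowels: [kizfakotu] → [kizfagodu]
B Glottal Epenthesis: no change — [kizfagodu]
C Regressive Voicing Assimilation: [kizfagodu] → [kisfagodu]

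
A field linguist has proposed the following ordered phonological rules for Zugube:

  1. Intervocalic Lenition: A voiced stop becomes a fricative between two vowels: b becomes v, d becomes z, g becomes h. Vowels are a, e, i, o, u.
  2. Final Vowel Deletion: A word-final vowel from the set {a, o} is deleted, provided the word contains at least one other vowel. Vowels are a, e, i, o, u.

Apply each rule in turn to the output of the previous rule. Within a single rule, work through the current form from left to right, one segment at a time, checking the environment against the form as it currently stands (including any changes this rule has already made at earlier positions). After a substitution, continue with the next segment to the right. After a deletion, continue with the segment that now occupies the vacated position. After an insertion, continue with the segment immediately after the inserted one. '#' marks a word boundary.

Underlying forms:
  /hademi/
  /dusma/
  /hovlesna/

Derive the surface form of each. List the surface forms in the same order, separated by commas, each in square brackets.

/hademi/:
  1 Intervocalic Lenition: [hademi] → [hazemi]
  2 Final Vowel Deletion: no change — [hazemi]
/dusma/:
  1 Intervocalic Lenition: no change — [dusma]
  2 Final Vowel Deletion: [dusma] → [dusm]
/hovlesna/:
  1 Intervocalic Lenition: no change — [hovlesna]
  2 Final Vowel Deletion: [hovlesna] → [hovlesn]

[hazemi], [dusm], [hovlesn]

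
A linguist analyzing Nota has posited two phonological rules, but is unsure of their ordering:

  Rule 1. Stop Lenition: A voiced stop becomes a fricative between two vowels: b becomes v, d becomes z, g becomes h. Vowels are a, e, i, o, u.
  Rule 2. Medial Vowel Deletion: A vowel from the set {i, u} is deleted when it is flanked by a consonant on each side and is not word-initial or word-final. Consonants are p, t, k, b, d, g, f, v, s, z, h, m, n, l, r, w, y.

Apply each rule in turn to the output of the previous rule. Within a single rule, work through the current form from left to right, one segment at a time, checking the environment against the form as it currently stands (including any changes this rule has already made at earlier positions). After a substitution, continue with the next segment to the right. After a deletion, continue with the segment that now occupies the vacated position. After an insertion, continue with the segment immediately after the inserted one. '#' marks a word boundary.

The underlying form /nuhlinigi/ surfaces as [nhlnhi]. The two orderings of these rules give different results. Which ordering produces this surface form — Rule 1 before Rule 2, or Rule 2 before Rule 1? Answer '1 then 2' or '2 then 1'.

1 then 2

Order 1 then 2:
  1 Stop Lenition: [nuhlinigi] → [nuhlinihi]
  2 Medial Vowel Deletion: [nuhlinihi] → [nhlnhi]
  result: [nhlnhi]
Order 2 then 1:
  2 Medial Vowel Deletion: [nuhlinigi] → [nhlngi]
  1 Stop Lenition: no change — [nhlngi]
  result: [nhlngi]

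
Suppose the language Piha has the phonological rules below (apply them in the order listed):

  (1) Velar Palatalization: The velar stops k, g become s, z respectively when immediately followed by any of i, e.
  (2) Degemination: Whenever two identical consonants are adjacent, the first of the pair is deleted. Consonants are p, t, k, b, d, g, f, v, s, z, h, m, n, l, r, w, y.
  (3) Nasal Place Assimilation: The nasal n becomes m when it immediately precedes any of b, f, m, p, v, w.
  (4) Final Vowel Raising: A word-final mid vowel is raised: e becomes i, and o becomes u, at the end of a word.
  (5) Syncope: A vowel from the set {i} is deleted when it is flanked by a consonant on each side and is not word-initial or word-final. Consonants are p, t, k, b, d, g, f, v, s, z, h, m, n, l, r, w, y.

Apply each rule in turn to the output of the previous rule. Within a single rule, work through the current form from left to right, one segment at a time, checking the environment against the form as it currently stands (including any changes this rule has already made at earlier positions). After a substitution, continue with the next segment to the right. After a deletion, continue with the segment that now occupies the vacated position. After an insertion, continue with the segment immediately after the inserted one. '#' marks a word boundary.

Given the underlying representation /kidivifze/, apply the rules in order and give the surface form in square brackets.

(1) Velar Palatalization: [kidivifze] → [sidivifze]
(2) Degemination: no change — [sidivifze]
(3) Nasal Place Assimilation: no change — [sidivifze]
(4) Final Vowel Raising: [sidivifze] → [sidivifzi]
(5) Syncope: [sidivifzi] → [sdvfzi]

[sdvfzi]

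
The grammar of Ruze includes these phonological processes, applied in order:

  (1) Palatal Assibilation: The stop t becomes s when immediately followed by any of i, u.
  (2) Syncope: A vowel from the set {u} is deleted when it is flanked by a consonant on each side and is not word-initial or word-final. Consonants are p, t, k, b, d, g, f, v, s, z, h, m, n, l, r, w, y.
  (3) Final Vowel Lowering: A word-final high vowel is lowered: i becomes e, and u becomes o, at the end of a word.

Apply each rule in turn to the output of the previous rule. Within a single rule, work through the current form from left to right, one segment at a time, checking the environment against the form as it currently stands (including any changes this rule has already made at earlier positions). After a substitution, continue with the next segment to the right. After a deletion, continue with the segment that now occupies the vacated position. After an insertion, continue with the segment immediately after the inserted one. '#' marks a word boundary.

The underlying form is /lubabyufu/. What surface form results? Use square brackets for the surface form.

(1) Palatal Assibilation: no change — [lubabyufu]
(2) Syncope: [lubabyufu] → [lbabyfu]
(3) Final Vowel Lowering: [lbabyfu] → [lbabyfo]

[lbabyfo]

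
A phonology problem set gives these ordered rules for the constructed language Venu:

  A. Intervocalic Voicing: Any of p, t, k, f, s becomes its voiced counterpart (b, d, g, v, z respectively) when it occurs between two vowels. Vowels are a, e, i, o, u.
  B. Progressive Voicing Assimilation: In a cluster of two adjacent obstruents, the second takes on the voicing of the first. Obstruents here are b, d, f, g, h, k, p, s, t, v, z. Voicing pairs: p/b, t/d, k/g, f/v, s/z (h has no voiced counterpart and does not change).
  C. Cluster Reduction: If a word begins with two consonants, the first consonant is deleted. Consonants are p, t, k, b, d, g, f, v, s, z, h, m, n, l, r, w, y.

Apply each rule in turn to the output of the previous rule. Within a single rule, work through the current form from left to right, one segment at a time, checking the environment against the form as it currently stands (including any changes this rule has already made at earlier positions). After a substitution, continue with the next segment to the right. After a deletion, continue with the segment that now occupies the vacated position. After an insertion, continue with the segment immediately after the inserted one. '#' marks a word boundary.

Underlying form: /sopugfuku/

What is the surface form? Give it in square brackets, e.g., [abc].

A Intervocalic Voicing: [sopugfuku] → [sobugfugu]
B Progressive Voicing Assimilation: [sobugfugu] → [sobugvugu]
C Cluster Reduction: no change — [sobugvugu]

[sobugvugu]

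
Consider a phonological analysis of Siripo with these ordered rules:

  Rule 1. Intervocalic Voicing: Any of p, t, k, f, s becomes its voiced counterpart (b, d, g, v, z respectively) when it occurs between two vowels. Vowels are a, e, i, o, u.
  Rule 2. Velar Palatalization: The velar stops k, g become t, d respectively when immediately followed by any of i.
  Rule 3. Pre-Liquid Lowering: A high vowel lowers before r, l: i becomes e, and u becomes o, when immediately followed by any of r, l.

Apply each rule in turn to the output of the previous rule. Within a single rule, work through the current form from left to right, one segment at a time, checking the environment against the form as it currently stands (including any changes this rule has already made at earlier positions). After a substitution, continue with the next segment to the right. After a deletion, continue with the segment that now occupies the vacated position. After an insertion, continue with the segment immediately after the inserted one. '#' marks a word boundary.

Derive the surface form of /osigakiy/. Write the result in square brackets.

[ozigadiy]

Rule 1 Intervocalic Voicing: [osigakiy] → [ozigagiy]
Rule 2 Velar Palatalization: [ozigagiy] → [ozigadiy]
Rule 3 Pre-Liquid Lowering: no change — [ozigadiy]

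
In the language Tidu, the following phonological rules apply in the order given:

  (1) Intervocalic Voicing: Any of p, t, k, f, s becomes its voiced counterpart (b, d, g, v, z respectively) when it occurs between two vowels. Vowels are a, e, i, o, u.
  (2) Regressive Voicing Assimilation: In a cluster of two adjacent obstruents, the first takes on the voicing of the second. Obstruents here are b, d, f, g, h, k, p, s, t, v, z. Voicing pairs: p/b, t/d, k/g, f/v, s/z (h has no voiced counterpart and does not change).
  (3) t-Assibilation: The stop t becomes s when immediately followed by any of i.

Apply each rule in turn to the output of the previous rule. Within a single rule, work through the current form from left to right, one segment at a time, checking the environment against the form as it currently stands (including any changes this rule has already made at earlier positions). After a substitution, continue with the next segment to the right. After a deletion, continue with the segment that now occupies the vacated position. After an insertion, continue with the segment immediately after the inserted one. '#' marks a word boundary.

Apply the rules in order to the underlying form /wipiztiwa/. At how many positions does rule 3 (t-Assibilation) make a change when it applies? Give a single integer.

1

(1) Intervocalic Voicing: [wipiztiwa] → [wibiztiwa]
(2) Regressive Voicing Assimilation: [wibiztiwa] → [wibistiwa]
(3) t-Assibilation: [wibistiwa] → [wibissiwa]
Rule 3 changed 1 position(s).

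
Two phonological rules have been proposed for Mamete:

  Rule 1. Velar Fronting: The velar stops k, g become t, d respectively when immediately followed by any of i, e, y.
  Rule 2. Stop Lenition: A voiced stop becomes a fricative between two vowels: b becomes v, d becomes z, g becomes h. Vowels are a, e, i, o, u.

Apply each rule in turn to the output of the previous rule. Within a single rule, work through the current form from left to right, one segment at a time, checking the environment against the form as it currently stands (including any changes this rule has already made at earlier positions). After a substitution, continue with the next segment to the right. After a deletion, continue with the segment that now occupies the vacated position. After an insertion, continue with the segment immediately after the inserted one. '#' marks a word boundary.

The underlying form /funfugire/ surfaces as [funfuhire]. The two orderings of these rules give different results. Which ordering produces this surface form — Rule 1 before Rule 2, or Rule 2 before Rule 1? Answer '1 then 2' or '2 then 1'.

2 then 1

Order 1 then 2:
  1 Velar Fronting: [funfugire] → [funfudire]
  2 Stop Lenition: [funfudire] → [funfuzire]
  result: [funfuzire]
Order 2 then 1:
  2 Stop Lenition: [funfugire] → [funfuhire]
  1 Velar Fronting: no change — [funfuhire]
  result: [funfuhire]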